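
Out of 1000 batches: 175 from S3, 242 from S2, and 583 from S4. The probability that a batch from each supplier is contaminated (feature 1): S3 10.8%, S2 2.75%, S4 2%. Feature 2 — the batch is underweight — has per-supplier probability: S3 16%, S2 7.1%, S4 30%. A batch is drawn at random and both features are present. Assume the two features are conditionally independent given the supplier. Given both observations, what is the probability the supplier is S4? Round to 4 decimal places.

Unnormalized posteriors (prior × likelihood):
  S3: 0.175 × 0.108 × 0.16 = 0.003024
  S2: 0.242 × 0.0275 × 0.071 = 0.000472505
  S4: 0.583 × 0.02 × 0.3 = 0.003498
Total = 0.006994505.
P(S4 | evidence) = 0.003498 / 0.006994505 ≈ 0.5001.

0.5001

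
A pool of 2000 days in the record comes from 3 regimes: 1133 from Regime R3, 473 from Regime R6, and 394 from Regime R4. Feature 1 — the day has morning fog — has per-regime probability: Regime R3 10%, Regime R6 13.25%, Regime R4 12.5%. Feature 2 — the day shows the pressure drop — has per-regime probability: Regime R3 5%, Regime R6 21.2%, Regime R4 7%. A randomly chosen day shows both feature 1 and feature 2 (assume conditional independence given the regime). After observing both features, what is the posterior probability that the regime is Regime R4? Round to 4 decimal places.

0.1539

Unnormalized posteriors (prior × likelihood):
  Regime R3: 0.5665 × 0.1 × 0.05 = 0.0028325
  Regime R6: 0.2365 × 0.1325 × 0.212 = 0.006643285
  Regime R4: 0.197 × 0.125 × 0.07 = 0.00172375
Normalizing constant = 0.011199535.
P(Regime R4 | evidence) = 0.00172375 / 0.011199535 ≈ 0.1539.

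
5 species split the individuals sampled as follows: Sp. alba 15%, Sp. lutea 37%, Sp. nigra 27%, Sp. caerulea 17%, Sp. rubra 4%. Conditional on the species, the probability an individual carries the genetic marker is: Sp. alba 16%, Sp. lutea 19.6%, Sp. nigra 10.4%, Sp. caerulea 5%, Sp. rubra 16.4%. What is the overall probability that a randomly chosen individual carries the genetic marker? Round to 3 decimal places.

Prior × likelihood for each hypothesis:
  Sp. alba: 0.15 × 0.16 = 0.024
  Sp. lutea: 0.37 × 0.196 = 0.07252
  Sp. nigra: 0.27 × 0.104 = 0.02808
  Sp. caerulea: 0.17 × 0.05 = 0.0085
  Sp. rubra: 0.04 × 0.164 = 0.00656
P(marker) = 0.024 + 0.07252 + 0.02808 + 0.0085 + 0.00656 = 0.13966 → 0.140.

0.140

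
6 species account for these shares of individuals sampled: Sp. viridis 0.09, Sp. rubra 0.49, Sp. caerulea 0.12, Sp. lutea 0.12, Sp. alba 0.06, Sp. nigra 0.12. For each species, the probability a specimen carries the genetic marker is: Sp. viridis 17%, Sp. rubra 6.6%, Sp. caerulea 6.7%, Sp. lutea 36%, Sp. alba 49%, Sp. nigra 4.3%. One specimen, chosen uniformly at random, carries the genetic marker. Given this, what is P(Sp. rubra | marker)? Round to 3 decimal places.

0.242

By Bayes' rule, posterior ∝ prior × likelihood:
  Sp. viridis: 0.09 × 0.17 = 0.0153
  Sp. rubra: 0.49 × 0.066 = 0.03234
  Sp. caerulea: 0.12 × 0.067 = 0.00804
  Sp. lutea: 0.12 × 0.36 = 0.0432
  Sp. alba: 0.06 × 0.49 = 0.0294
  Sp. nigra: 0.12 × 0.043 = 0.00516
Normalizing constant = 0.13344.
P(Sp. rubra | evidence) = 0.03234 / 0.13344 ≈ 0.242.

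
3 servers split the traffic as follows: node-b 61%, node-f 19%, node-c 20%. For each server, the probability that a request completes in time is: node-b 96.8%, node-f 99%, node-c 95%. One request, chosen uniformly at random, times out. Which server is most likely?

node-b

Taking complements, P(timeout | each) = node-b 0.032, node-f 0.01, node-c 0.05.
By Bayes' rule, posterior ∝ prior × likelihood:
  node-b: 0.61 × 0.032 = 0.01952
  node-f: 0.19 × 0.01 = 0.0019
  node-c: 0.2 × 0.05 = 0.01
Sum = 0.03142.
Largest term belongs to node-b, so node-b is most probable.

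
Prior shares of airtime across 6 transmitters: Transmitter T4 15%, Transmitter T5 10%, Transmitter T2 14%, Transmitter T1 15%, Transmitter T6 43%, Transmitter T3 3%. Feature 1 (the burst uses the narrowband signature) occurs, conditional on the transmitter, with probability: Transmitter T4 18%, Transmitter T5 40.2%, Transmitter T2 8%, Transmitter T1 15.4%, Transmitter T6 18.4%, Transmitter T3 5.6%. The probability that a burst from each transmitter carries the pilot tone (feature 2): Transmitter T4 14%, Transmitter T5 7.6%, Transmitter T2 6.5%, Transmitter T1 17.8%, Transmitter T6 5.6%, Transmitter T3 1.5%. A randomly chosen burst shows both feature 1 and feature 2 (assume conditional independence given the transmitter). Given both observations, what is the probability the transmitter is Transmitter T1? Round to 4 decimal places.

Unnormalized posteriors (prior × likelihood):
  Transmitter T4: 0.15 × 0.18 × 0.14 = 0.00378
  Transmitter T5: 0.1 × 0.402 × 0.076 = 0.0030552
  Transmitter T2: 0.14 × 0.08 × 0.065 = 0.000728
  Transmitter T1: 0.15 × 0.154 × 0.178 = 0.0041118
  Transmitter T6: 0.43 × 0.184 × 0.056 = 0.00443072
  Transmitter T3: 0.03 × 0.056 × 0.015 = 0.0000252
Sum = 0.01613092.
P(Transmitter T1 | evidence) = 0.0041118 / 0.01613092 ≈ 0.2549.

0.2549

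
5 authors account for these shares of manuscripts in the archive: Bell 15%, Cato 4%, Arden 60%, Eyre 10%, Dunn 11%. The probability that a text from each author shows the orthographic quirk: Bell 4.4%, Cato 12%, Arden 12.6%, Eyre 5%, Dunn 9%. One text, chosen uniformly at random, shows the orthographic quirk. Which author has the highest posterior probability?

Arden

Prior × likelihood for each hypothesis:
  Bell: 0.15 × 0.044 = 0.0066
  Cato: 0.04 × 0.12 = 0.0048
  Arden: 0.6 × 0.126 = 0.0756
  Eyre: 0.1 × 0.05 = 0.005
  Dunn: 0.11 × 0.09 = 0.0099
Normalizing constant = 0.1019.
Largest term belongs to Arden, so Arden is most probable.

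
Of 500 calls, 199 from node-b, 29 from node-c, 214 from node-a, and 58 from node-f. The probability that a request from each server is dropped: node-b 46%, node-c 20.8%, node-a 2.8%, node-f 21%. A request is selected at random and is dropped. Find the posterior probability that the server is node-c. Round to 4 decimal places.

By Bayes' rule, posterior ∝ prior × likelihood:
  node-b: 0.398 × 0.46 = 0.18308
  node-c: 0.058 × 0.208 = 0.012064
  node-a: 0.428 × 0.028 = 0.011984
  node-f: 0.116 × 0.21 = 0.02436
Total = 0.231488.
P(node-c | evidence) = 0.012064 / 0.231488 ≈ 0.0521.

0.0521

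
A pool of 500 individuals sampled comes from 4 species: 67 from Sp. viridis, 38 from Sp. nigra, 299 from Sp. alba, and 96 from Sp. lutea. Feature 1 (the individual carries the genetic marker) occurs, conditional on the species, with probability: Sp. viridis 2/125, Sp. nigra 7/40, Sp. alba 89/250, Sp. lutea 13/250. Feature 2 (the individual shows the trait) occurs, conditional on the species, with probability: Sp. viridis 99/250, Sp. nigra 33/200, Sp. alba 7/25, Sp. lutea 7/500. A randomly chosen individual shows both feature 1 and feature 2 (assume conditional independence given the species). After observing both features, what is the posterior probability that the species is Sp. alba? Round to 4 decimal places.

0.9493

Prior × likelihood for each hypothesis:
  Sp. viridis: 0.134 × 0.016 × 0.396 = 0.000849024
  Sp. nigra: 0.076 × 0.175 × 0.165 = 0.0021945
  Sp. alba: 0.598 × 0.356 × 0.28 = 0.05960864
  Sp. lutea: 0.192 × 0.052 × 0.014 = 0.000139776
Total = 0.06279194.
P(Sp. alba | evidence) = 0.05960864 / 0.06279194 ≈ 0.9493.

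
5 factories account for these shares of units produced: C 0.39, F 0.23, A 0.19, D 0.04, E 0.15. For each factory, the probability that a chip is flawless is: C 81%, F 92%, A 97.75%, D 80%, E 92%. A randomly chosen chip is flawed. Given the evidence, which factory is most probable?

C

Taking complements, P(flawed | each) = C 0.19, F 0.08, A 0.0225, D 0.2, E 0.08.
Compute prior × likelihood for every hypothesis:
  C: 0.39 × 0.19 = 0.0741
  F: 0.23 × 0.08 = 0.0184
  A: 0.19 × 0.0225 = 0.004275
  D: 0.04 × 0.2 = 0.008
  E: 0.15 × 0.08 = 0.012
Normalizing constant = 0.116775.
Largest term belongs to C, so C is most probable.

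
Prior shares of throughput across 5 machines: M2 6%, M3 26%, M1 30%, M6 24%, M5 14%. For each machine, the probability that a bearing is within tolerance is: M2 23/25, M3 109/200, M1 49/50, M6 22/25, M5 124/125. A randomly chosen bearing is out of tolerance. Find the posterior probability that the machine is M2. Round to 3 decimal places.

Taking complements, P(oversize | each) = M2 0.08, M3 0.455, M1 0.02, M6 0.12, M5 0.008.
Compute prior × likelihood for every hypothesis:
  M2: 0.06 × 0.08 = 0.0048
  M3: 0.26 × 0.455 = 0.1183
  M1: 0.3 × 0.02 = 0.006
  M6: 0.24 × 0.12 = 0.0288
  M5: 0.14 × 0.008 = 0.00112
Total = 0.15902.
P(M2 | evidence) = 0.0048 / 0.15902 ≈ 0.030.

0.030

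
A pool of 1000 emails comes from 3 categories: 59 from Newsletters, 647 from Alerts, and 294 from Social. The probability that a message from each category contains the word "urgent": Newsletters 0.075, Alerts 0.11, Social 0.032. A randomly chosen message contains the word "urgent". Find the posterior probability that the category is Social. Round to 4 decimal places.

Compute prior × likelihood for every hypothesis:
  Newsletters: 0.059 × 0.075 = 0.004425
  Alerts: 0.647 × 0.11 = 0.07117
  Social: 0.294 × 0.032 = 0.009408
Total = 0.085003.
P(Social | evidence) = 0.009408 / 0.085003 ≈ 0.1107.

0.1107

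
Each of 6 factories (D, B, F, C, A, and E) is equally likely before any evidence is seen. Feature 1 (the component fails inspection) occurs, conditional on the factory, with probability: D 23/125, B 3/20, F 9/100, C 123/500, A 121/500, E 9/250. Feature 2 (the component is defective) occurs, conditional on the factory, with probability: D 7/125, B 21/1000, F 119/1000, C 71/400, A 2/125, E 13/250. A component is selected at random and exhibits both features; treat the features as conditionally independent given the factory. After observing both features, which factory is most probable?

C

With a uniform prior (1/6 each), posterior ∝ likelihood:
  D: 0.184 × 0.056 = 0.010304
  B: 0.15 × 0.021 = 0.00315
  F: 0.09 × 0.119 = 0.01071
  C: 0.246 × 0.1775 = 0.043665
  A: 0.242 × 0.016 = 0.003872
  E: 0.036 × 0.052 = 0.001872
Sum = 0.073573.
Largest term belongs to C, so C is most probable.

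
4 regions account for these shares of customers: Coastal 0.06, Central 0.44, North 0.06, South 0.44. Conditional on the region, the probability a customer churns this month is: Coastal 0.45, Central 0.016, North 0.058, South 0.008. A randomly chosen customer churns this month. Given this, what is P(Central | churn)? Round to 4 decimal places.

0.1715

Compute prior × likelihood for every hypothesis:
  Coastal: 0.06 × 0.45 = 0.027
  Central: 0.44 × 0.016 = 0.00704
  North: 0.06 × 0.058 = 0.00348
  South: 0.44 × 0.008 = 0.00352
Total = 0.04104.
P(Central | evidence) = 0.00704 / 0.04104 ≈ 0.1715.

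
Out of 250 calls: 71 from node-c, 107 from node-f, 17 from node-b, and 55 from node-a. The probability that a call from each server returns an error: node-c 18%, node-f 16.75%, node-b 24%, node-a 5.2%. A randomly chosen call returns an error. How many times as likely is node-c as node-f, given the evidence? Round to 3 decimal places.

0.713

By Bayes' rule, posterior ∝ prior × likelihood:
  node-c: 0.284 × 0.18 = 0.05112
  node-f: 0.428 × 0.1675 = 0.07169
  node-b: 0.068 × 0.24 = 0.01632
  node-a: 0.22 × 0.052 = 0.01144
Normalizing constant = 0.15057.
The ratio is 0.05112 / 0.07169 (the normalizer cancels) = 0.713.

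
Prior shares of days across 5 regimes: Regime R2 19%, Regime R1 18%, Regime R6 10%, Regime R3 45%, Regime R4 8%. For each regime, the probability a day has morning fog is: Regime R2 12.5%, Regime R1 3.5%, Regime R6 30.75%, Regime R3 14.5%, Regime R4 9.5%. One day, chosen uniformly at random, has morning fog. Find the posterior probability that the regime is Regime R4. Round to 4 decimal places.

Compute prior × likelihood for every hypothesis:
  Regime R2: 0.19 × 0.125 = 0.02375
  Regime R1: 0.18 × 0.035 = 0.0063
  Regime R6: 0.1 × 0.3075 = 0.03075
  Regime R3: 0.45 × 0.145 = 0.06525
  Regime R4: 0.08 × 0.095 = 0.0076
Total = 0.13365.
P(Regime R4 | evidence) = 0.0076 / 0.13365 ≈ 0.0569.

0.0569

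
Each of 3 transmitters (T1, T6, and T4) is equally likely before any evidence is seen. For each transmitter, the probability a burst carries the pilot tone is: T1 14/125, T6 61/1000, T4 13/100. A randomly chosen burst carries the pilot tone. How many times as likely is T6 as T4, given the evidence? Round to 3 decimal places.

Since the prior is uniform, the posterior is proportional to the likelihood:
  T1: 0.112
  T6: 0.061
  T4: 0.13
Normalizing constant = 0.303.
The ratio is 0.061 / 0.13 (the normalizer cancels) = 0.469.

0.469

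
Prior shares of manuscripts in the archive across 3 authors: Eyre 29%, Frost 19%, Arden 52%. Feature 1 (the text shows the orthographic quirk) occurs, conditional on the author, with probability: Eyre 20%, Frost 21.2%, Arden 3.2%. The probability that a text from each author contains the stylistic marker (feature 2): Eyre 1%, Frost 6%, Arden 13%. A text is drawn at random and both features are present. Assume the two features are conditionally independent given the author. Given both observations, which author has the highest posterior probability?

By Bayes' rule, posterior ∝ prior × likelihood:
  Eyre: 0.29 × 0.2 × 0.01 = 0.00058
  Frost: 0.19 × 0.212 × 0.06 = 0.0024168
  Arden: 0.52 × 0.032 × 0.13 = 0.0021632
Normalizing constant = 0.00516.
Largest term belongs to Frost, so Frost is most probable.

Frost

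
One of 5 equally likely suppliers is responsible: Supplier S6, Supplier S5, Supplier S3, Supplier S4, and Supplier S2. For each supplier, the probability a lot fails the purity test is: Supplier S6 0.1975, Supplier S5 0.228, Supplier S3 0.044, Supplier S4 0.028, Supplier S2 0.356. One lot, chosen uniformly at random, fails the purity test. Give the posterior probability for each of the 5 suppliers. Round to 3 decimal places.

Supplier S6 0.231, Supplier S5 0.267, Supplier S3 0.052, Supplier S4 0.033, Supplier S2 0.417

With a uniform prior (1/5 each), posterior ∝ likelihood:
  Supplier S6: 0.1975
  Supplier S5: 0.228
  Supplier S3: 0.044
  Supplier S4: 0.028
  Supplier S2: 0.356
Sum = 0.8535.
P(Supplier S6 | off-spec) = 0.1975/0.8535 ≈ 0.231
P(Supplier S5 | off-spec) = 0.228/0.8535 ≈ 0.267
P(Supplier S3 | off-spec) = 0.044/0.8535 ≈ 0.052
P(Supplier S4 | off-spec) = 0.028/0.8535 ≈ 0.033
P(Supplier S2 | off-spec) = 0.356/0.8535 ≈ 0.417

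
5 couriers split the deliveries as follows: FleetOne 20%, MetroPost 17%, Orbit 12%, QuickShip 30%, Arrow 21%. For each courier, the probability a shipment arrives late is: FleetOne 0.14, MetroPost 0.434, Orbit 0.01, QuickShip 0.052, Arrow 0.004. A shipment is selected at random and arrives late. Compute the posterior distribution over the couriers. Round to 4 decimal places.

Compute prior × likelihood for every hypothesis:
  FleetOne: 0.2 × 0.14 = 0.028
  MetroPost: 0.17 × 0.434 = 0.07378
  Orbit: 0.12 × 0.01 = 0.0012
  QuickShip: 0.3 × 0.052 = 0.0156
  Arrow: 0.21 × 0.004 = 0.00084
Normalizing constant = 0.11942.
P(FleetOne | late) = 0.028/0.11942 ≈ 0.2345
P(MetroPost | late) = 0.07378/0.11942 ≈ 0.6178
P(Orbit | late) = 0.0012/0.11942 ≈ 0.0100
P(QuickShip | late) = 0.0156/0.11942 ≈ 0.1306
P(Arrow | late) = 0.00084/0.11942 ≈ 0.0070
(Check: 0.2345+0.6178+0.0100+0.1306+0.0070 = 0.9999.)

FleetOne 0.2345, MetroPost 0.6178, Orbit 0.0100, QuickShip 0.1306, Arrow 0.0070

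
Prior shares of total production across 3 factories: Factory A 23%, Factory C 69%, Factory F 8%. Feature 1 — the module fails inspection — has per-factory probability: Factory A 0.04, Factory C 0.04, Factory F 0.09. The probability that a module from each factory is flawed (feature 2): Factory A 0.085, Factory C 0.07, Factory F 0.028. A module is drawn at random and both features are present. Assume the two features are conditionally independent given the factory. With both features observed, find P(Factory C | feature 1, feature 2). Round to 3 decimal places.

0.663

Unnormalized posteriors (prior × likelihood):
  Factory A: 0.23 × 0.04 × 0.085 = 0.000782
  Factory C: 0.69 × 0.04 × 0.07 = 0.001932
  Factory F: 0.08 × 0.09 × 0.028 = 0.0002016
Normalizing constant = 0.0029156.
P(Factory C | evidence) = 0.001932 / 0.0029156 ≈ 0.663.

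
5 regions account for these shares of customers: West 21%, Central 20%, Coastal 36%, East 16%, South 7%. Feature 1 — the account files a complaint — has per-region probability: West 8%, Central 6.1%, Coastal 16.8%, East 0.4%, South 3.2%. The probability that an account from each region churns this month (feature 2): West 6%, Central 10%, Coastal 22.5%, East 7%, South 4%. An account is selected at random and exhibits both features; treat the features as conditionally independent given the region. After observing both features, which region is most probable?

Prior × likelihood for each hypothesis:
  West: 0.21 × 0.08 × 0.06 = 0.001008
  Central: 0.2 × 0.061 × 0.1 = 0.00122
  Coastal: 0.36 × 0.168 × 0.225 = 0.013608
  East: 0.16 × 0.004 × 0.07 = 0.0000448
  South: 0.07 × 0.032 × 0.04 = 0.0000896
Sum = 0.0159704.
Largest term belongs to Coastal, so Coastal is most probable.

Coastal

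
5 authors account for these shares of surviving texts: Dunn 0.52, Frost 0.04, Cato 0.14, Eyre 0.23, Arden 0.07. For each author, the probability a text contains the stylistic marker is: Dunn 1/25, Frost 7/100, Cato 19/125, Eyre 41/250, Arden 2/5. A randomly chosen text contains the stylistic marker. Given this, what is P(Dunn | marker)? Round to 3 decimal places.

0.188

Unnormalized posteriors (prior × likelihood):
  Dunn: 0.52 × 0.04 = 0.0208
  Frost: 0.04 × 0.07 = 0.0028
  Cato: 0.14 × 0.152 = 0.02128
  Eyre: 0.23 × 0.164 = 0.03772
  Arden: 0.07 × 0.4 = 0.028
Sum = 0.1106.
P(Dunn | evidence) = 0.0208 / 0.1106 ≈ 0.188.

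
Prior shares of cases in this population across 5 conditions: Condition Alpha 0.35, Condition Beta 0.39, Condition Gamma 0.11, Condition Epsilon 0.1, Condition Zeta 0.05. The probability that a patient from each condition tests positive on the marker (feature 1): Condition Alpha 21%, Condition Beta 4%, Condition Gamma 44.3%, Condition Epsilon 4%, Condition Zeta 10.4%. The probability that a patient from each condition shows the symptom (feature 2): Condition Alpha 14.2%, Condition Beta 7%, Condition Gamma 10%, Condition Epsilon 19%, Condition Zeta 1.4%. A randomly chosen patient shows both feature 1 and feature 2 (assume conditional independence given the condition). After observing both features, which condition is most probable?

Condition Alpha

By Bayes' rule, posterior ∝ prior × likelihood:
  Condition Alpha: 0.35 × 0.21 × 0.142 = 0.010437
  Condition Beta: 0.39 × 0.04 × 0.07 = 0.001092
  Condition Gamma: 0.11 × 0.443 × 0.1 = 0.004873
  Condition Epsilon: 0.1 × 0.04 × 0.19 = 0.00076
  Condition Zeta: 0.05 × 0.104 × 0.014 = 0.0000728
Normalizing constant = 0.0172348.
Largest term belongs to Condition Alpha, so Condition Alpha is most probable.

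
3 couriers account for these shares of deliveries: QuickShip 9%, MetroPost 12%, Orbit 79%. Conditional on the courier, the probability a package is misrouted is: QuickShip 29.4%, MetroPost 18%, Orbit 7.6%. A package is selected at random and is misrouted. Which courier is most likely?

Orbit

Compute prior × likelihood for every hypothesis:
  QuickShip: 0.09 × 0.294 = 0.02646
  MetroPost: 0.12 × 0.18 = 0.0216
  Orbit: 0.79 × 0.076 = 0.06004
Total = 0.1081.
Largest term belongs to Orbit, so Orbit is most probable.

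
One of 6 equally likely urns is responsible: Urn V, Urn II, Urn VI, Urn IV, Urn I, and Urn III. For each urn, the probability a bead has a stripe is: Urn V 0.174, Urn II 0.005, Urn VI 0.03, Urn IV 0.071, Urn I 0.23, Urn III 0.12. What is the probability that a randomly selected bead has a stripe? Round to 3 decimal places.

Since the prior is uniform, the posterior is proportional to the likelihood:
  Urn V: 0.174
  Urn II: 0.005
  Urn VI: 0.03
  Urn IV: 0.071
  Urn I: 0.23
  Urn III: 0.12
P(striped) = (1/6) × (0.174 + 0.005 + 0.03 + 0.071 + 0.23 + 0.12) = 0.63/6 ≈ 0.105.

0.105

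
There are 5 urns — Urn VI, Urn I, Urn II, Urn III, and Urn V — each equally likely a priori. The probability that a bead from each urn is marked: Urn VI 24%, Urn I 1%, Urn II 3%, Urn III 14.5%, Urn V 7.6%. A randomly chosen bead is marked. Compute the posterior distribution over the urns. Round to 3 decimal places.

Urn VI 0.479, Urn I 0.020, Urn II 0.060, Urn III 0.289, Urn V 0.152

Since the prior is uniform, the posterior is proportional to the likelihood:
  Urn VI: 0.24
  Urn I: 0.01
  Urn II: 0.03
  Urn III: 0.145
  Urn V: 0.076
Total = 0.501.
P(Urn VI | marked) = 0.24/0.501 ≈ 0.479
P(Urn I | marked) = 0.01/0.501 ≈ 0.020
P(Urn II | marked) = 0.03/0.501 ≈ 0.060
P(Urn III | marked) = 0.145/0.501 ≈ 0.289
P(Urn V | marked) = 0.076/0.501 ≈ 0.152
(Check: 0.479+0.020+0.060+0.289+0.152 = 1.000.)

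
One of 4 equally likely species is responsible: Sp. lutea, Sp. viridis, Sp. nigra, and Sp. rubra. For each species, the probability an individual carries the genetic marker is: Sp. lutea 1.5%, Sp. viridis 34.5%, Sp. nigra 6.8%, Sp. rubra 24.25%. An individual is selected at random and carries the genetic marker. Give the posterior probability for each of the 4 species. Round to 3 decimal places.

Sp. lutea 0.022, Sp. viridis 0.515, Sp. nigra 0.101, Sp. rubra 0.362

Since the prior is uniform, the posterior is proportional to the likelihood:
  Sp. lutea: 0.015
  Sp. viridis: 0.345
  Sp. nigra: 0.068
  Sp. rubra: 0.2425
Normalizing constant = 0.6705.
P(Sp. lutea | marker) = 0.015/0.6705 ≈ 0.022
P(Sp. viridis | marker) = 0.345/0.6705 ≈ 0.515
P(Sp. nigra | marker) = 0.068/0.6705 ≈ 0.101
P(Sp. rubra | marker) = 0.2425/0.6705 ≈ 0.362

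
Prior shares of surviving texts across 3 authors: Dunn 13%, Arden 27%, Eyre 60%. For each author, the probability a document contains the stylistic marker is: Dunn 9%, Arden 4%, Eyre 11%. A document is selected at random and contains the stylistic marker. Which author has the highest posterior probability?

Eyre

Unnormalized posteriors (prior × likelihood):
  Dunn: 0.13 × 0.09 = 0.0117
  Arden: 0.27 × 0.04 = 0.0108
  Eyre: 0.6 × 0.11 = 0.066
Total = 0.0885.
Largest term belongs to Eyre, so Eyre is most probable.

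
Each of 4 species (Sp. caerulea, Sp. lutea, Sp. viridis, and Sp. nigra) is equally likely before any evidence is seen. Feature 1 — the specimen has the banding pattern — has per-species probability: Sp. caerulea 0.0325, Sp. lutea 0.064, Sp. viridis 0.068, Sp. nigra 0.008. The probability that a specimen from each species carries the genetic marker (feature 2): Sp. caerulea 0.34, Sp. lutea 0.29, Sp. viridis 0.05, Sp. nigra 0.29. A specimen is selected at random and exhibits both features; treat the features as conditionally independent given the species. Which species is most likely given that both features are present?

Sp. lutea

Since the prior is uniform, the posterior is proportional to the likelihood:
  Sp. caerulea: 0.0325 × 0.34 = 0.01105
  Sp. lutea: 0.064 × 0.29 = 0.01856
  Sp. viridis: 0.068 × 0.05 = 0.0034
  Sp. nigra: 0.008 × 0.29 = 0.00232
Sum = 0.03533.
Largest term belongs to Sp. lutea, so Sp. lutea is most probable.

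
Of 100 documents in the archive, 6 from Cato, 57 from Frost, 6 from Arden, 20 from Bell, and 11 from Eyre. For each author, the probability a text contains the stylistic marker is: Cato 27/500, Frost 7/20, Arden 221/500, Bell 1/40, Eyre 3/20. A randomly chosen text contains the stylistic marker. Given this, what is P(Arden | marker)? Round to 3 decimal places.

Unnormalized posteriors (prior × likelihood):
  Cato: 0.06 × 0.054 = 0.00324
  Frost: 0.57 × 0.35 = 0.1995
  Arden: 0.06 × 0.442 = 0.02652
  Bell: 0.2 × 0.025 = 0.005
  Eyre: 0.11 × 0.15 = 0.0165
Normalizing constant = 0.25076.
P(Arden | evidence) = 0.02652 / 0.25076 ≈ 0.106.

0.106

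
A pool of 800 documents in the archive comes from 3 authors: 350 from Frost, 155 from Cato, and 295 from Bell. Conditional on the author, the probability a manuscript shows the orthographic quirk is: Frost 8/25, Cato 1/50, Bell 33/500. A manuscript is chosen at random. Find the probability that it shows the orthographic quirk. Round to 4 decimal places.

0.1682

Compute prior × likelihood for every hypothesis:
  Frost: 0.4375 × 0.32 = 0.14
  Cato: 0.19375 × 0.02 = 0.003875
  Bell: 0.36875 × 0.066 = 0.0243375
P(quirk) = 0.14 + 0.003875 + 0.0243375 = 0.1682125 → 0.1682.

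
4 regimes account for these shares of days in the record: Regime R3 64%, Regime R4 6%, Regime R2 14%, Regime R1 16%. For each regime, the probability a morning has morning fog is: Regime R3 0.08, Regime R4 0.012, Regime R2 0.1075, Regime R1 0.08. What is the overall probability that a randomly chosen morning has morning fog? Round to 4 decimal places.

0.0798

Prior × likelihood for each hypothesis:
  Regime R3: 0.64 × 0.08 = 0.0512
  Regime R4: 0.06 × 0.012 = 0.00072
  Regime R2: 0.14 × 0.1075 = 0.01505
  Regime R1: 0.16 × 0.08 = 0.0128
P(fog) = 0.0512 + 0.00072 + 0.01505 + 0.0128 = 0.07977 → 0.0798.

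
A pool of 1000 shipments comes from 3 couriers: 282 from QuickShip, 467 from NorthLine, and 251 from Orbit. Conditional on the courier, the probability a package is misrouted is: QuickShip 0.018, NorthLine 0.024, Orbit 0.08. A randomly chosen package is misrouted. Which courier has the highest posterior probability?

Prior × likelihood for each hypothesis:
  QuickShip: 0.282 × 0.018 = 0.005076
  NorthLine: 0.467 × 0.024 = 0.011208
  Orbit: 0.251 × 0.08 = 0.02008
Normalizing constant = 0.036364.
Largest term belongs to Orbit, so Orbit is most probable.

Orbit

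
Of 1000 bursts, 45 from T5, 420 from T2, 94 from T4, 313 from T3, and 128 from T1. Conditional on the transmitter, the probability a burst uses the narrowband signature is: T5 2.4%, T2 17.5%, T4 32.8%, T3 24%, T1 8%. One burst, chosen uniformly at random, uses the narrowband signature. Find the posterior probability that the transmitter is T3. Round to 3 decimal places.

By Bayes' rule, posterior ∝ prior × likelihood:
  T5: 0.045 × 0.024 = 0.00108
  T2: 0.42 × 0.175 = 0.0735
  T4: 0.094 × 0.328 = 0.030832
  T3: 0.313 × 0.24 = 0.07512
  T1: 0.128 × 0.08 = 0.01024
Sum = 0.190772.
P(T3 | evidence) = 0.07512 / 0.190772 ≈ 0.394.

0.394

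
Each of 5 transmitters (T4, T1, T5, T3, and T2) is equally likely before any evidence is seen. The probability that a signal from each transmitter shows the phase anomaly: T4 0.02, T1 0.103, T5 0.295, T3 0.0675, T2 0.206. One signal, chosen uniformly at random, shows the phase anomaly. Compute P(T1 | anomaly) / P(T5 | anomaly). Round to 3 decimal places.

0.349

With a uniform prior (1/5 each), posterior ∝ likelihood:
  T4: 0.02
  T1: 0.103
  T5: 0.295
  T3: 0.0675
  T2: 0.206
Normalizing constant = 0.6915.
The ratio is 0.103 / 0.295 (the normalizer cancels) = 0.349.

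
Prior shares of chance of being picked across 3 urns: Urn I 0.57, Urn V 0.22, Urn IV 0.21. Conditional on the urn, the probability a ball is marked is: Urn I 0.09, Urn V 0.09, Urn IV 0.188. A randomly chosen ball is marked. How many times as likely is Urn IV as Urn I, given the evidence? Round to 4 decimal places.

Compute prior × likelihood for every hypothesis:
  Urn I: 0.57 × 0.09 = 0.0513
  Urn V: 0.22 × 0.09 = 0.0198
  Urn IV: 0.21 × 0.188 = 0.03948
Normalizing constant = 0.11058.
The ratio is 0.03948 / 0.0513 (the normalizer cancels) = 0.7696.

0.7696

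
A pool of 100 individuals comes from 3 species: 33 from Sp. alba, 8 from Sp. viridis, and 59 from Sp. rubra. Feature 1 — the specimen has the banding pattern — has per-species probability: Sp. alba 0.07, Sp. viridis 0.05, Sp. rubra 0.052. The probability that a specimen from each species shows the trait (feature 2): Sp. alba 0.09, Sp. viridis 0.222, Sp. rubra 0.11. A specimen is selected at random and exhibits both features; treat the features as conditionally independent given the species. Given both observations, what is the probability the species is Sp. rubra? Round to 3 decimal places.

Prior × likelihood for each hypothesis:
  Sp. alba: 0.33 × 0.07 × 0.09 = 0.002079
  Sp. viridis: 0.08 × 0.05 × 0.222 = 0.000888
  Sp. rubra: 0.59 × 0.052 × 0.11 = 0.0033748
Normalizing constant = 0.0063418.
P(Sp. rubra | evidence) = 0.0033748 / 0.0063418 ≈ 0.532.

0.532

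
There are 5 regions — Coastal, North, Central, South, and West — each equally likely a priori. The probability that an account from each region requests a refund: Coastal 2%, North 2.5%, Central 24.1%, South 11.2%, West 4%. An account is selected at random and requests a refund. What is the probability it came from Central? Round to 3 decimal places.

0.550

Since the prior is uniform, the posterior is proportional to the likelihood:
  Coastal: 0.02
  North: 0.025
  Central: 0.241
  South: 0.112
  West: 0.04
Normalizing constant = 0.438.
P(Central | evidence) = 0.241 / 0.438 ≈ 0.550.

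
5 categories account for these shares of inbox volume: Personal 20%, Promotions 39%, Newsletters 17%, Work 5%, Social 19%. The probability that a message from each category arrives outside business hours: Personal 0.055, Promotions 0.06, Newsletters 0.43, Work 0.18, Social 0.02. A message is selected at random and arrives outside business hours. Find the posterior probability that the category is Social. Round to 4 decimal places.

0.0316

Compute prior × likelihood for every hypothesis:
  Personal: 0.2 × 0.055 = 0.011
  Promotions: 0.39 × 0.06 = 0.0234
  Newsletters: 0.17 × 0.43 = 0.0731
  Work: 0.05 × 0.18 = 0.009
  Social: 0.19 × 0.02 = 0.0038
Normalizing constant = 0.1203.
P(Social | evidence) = 0.0038 / 0.1203 ≈ 0.0316.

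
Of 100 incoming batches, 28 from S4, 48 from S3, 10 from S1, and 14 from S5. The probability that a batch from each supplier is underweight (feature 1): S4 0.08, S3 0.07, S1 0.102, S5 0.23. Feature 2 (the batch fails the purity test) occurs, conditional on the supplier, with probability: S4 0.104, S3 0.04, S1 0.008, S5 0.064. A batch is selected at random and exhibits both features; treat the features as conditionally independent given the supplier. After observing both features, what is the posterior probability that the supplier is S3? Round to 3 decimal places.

Prior × likelihood for each hypothesis:
  S4: 0.28 × 0.08 × 0.104 = 0.0023296
  S3: 0.48 × 0.07 × 0.04 = 0.001344
  S1: 0.1 × 0.102 × 0.008 = 0.0000816
  S5: 0.14 × 0.23 × 0.064 = 0.0020608
Normalizing constant = 0.005816.
P(S3 | evidence) = 0.001344 / 0.005816 ≈ 0.231.

0.231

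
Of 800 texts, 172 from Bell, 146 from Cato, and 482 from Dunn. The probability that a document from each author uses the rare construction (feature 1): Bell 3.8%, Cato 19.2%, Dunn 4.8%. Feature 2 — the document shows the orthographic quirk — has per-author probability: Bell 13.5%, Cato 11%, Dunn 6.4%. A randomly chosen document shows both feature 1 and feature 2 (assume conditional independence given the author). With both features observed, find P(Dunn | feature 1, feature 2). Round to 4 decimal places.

0.2719

Compute prior × likelihood for every hypothesis:
  Bell: 0.215 × 0.038 × 0.135 = 0.00110295
  Cato: 0.1825 × 0.192 × 0.11 = 0.0038544
  Dunn: 0.6025 × 0.048 × 0.064 = 0.00185088
Total = 0.00680823.
P(Dunn | evidence) = 0.00185088 / 0.00680823 ≈ 0.2719.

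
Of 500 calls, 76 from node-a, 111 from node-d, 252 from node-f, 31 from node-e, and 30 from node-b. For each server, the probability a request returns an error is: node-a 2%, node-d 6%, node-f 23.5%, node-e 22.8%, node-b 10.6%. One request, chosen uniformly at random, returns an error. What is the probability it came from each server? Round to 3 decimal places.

node-a 0.020, node-d 0.086, node-f 0.763, node-e 0.091, node-b 0.041

Compute prior × likelihood for every hypothesis:
  node-a: 0.152 × 0.02 = 0.00304
  node-d: 0.222 × 0.06 = 0.01332
  node-f: 0.504 × 0.235 = 0.11844
  node-e: 0.062 × 0.228 = 0.014136
  node-b: 0.06 × 0.106 = 0.00636
Sum = 0.155296.
P(node-a | error) = 0.00304/0.155296 ≈ 0.020
P(node-d | error) = 0.01332/0.155296 ≈ 0.086
P(node-f | error) = 0.11844/0.155296 ≈ 0.763
P(node-e | error) = 0.014136/0.155296 ≈ 0.091
P(node-b | error) = 0.00636/0.155296 ≈ 0.041
(Check: 0.020+0.086+0.763+0.091+0.041 = 1.001.)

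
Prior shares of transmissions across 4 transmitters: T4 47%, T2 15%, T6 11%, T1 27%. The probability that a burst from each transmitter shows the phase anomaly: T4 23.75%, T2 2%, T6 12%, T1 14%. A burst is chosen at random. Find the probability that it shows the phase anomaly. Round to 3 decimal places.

0.166

Compute prior × likelihood for every hypothesis:
  T4: 0.47 × 0.2375 = 0.111625
  T2: 0.15 × 0.02 = 0.003
  T6: 0.11 × 0.12 = 0.0132
  T1: 0.27 × 0.14 = 0.0378
P(anomaly) = 0.111625 + 0.003 + 0.0132 + 0.0378 = 0.165625 → 0.166.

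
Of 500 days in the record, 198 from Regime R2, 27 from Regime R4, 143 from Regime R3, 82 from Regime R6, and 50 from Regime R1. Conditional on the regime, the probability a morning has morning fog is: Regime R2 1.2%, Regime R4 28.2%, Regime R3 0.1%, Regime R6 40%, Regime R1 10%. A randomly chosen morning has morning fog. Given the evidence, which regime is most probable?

Prior × likelihood for each hypothesis:
  Regime R2: 0.396 × 0.012 = 0.004752
  Regime R4: 0.054 × 0.282 = 0.015228
  Regime R3: 0.286 × 0.001 = 0.000286
  Regime R6: 0.164 × 0.4 = 0.0656
  Regime R1: 0.1 × 0.1 = 0.01
Sum = 0.095866.
Largest term belongs to Regime R6, so Regime R6 is most probable.

Regime R6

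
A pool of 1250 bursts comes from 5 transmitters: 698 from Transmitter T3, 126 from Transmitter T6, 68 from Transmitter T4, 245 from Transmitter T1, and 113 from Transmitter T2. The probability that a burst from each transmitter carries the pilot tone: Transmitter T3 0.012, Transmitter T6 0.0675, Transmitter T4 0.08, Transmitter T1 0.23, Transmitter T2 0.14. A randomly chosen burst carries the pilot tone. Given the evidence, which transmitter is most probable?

Unnormalized posteriors (prior × likelihood):
  Transmitter T3: 0.5584 × 0.012 = 0.0067008
  Transmitter T6: 0.1008 × 0.0675 = 0.006804
  Transmitter T4: 0.0544 × 0.08 = 0.004352
  Transmitter T1: 0.196 × 0.23 = 0.04508
  Transmitter T2: 0.0904 × 0.14 = 0.012656
Sum = 0.0755928.
Largest term belongs to Transmitter T1, so Transmitter T1 is most probable.

Transmitter T1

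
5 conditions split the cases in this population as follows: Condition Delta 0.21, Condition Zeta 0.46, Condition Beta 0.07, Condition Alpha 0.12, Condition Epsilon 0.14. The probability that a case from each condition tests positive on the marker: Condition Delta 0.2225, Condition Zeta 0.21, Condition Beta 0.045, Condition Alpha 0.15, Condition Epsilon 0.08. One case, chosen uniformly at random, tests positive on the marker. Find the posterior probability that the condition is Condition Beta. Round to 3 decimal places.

0.018

By Bayes' rule, posterior ∝ prior × likelihood:
  Condition Delta: 0.21 × 0.2225 = 0.046725
  Condition Zeta: 0.46 × 0.21 = 0.0966
  Condition Beta: 0.07 × 0.045 = 0.00315
  Condition Alpha: 0.12 × 0.15 = 0.018
  Condition Epsilon: 0.14 × 0.08 = 0.0112
Normalizing constant = 0.175675.
P(Condition Beta | evidence) = 0.00315 / 0.175675 ≈ 0.018.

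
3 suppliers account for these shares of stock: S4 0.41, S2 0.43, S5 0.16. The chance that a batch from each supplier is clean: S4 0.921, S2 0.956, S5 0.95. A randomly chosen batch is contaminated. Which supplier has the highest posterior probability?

Taking complements, P(contaminated | each) = S4 0.079, S2 0.044, S5 0.05.
Prior × likelihood for each hypothesis:
  S4: 0.41 × 0.079 = 0.03239
  S2: 0.43 × 0.044 = 0.01892
  S5: 0.16 × 0.05 = 0.008
Normalizing constant = 0.05931.
Largest term belongs to S4, so S4 is most probable.

S4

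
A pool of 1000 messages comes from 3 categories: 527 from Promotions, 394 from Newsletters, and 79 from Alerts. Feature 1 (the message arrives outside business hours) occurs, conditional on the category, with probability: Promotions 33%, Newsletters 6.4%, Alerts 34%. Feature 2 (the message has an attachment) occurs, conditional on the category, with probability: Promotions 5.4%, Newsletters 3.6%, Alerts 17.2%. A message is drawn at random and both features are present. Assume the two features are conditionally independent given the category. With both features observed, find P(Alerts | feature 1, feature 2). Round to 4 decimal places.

0.3097

Compute prior × likelihood for every hypothesis:
  Promotions: 0.527 × 0.33 × 0.054 = 0.00939114
  Newsletters: 0.394 × 0.064 × 0.036 = 0.000907776
  Alerts: 0.079 × 0.34 × 0.172 = 0.00461992
Sum = 0.014918836.
P(Alerts | evidence) = 0.00461992 / 0.014918836 ≈ 0.3097.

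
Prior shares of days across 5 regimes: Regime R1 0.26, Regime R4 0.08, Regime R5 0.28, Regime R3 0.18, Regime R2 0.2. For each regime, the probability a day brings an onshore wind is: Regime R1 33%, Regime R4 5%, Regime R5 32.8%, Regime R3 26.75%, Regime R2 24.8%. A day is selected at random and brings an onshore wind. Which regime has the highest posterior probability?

Compute prior × likelihood for every hypothesis:
  Regime R1: 0.26 × 0.33 = 0.0858
  Regime R4: 0.08 × 0.05 = 0.004
  Regime R5: 0.28 × 0.328 = 0.09184
  Regime R3: 0.18 × 0.2675 = 0.04815
  Regime R2: 0.2 × 0.248 = 0.0496
Sum = 0.27939.
Largest term belongs to Regime R5, so Regime R5 is most probable.

Regime R5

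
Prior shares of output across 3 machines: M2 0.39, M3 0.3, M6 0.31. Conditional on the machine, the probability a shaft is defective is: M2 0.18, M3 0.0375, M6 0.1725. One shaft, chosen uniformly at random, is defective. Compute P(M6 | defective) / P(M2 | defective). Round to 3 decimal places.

By Bayes' rule, posterior ∝ prior × likelihood:
  M2: 0.39 × 0.18 = 0.0702
  M3: 0.3 × 0.0375 = 0.01125
  M6: 0.31 × 0.1725 = 0.053475
Total = 0.134925.
The ratio is 0.053475 / 0.0702 (the normalizer cancels) = 0.762.

0.762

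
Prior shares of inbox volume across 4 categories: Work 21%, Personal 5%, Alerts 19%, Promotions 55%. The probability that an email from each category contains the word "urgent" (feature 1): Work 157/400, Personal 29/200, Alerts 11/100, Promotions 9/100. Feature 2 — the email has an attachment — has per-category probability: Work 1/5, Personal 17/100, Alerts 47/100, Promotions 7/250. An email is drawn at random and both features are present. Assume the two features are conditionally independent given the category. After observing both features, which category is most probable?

Unnormalized posteriors (prior × likelihood):
  Work: 0.21 × 0.3925 × 0.2 = 0.016485
  Personal: 0.05 × 0.145 × 0.17 = 0.0012325
  Alerts: 0.19 × 0.11 × 0.47 = 0.009823
  Promotions: 0.55 × 0.09 × 0.028 = 0.001386
Normalizing constant = 0.0289265.
Largest term belongs to Work, so Work is most probable.

Work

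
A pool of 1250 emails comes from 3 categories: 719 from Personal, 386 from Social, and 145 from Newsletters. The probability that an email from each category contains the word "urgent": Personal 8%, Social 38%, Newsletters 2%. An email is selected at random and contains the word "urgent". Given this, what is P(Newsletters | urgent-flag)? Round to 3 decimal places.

By Bayes' rule, posterior ∝ prior × likelihood:
  Personal: 0.5752 × 0.08 = 0.046016
  Social: 0.3088 × 0.38 = 0.117344
  Newsletters: 0.116 × 0.02 = 0.00232
Normalizing constant = 0.16568.
P(Newsletters | evidence) = 0.00232 / 0.16568 ≈ 0.014.

0.014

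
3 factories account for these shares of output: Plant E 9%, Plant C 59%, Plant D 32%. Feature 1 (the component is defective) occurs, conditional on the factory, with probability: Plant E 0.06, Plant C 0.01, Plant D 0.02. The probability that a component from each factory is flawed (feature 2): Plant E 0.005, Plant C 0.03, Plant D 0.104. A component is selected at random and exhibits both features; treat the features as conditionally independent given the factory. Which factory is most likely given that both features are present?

Unnormalized posteriors (prior × likelihood):
  Plant E: 0.09 × 0.06 × 0.005 = 0.000027
  Plant C: 0.59 × 0.01 × 0.03 = 0.000177
  Plant D: 0.32 × 0.02 × 0.104 = 0.0006656
Sum = 0.0008696.
Largest term belongs to Plant D, so Plant D is most probable.

Plant D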